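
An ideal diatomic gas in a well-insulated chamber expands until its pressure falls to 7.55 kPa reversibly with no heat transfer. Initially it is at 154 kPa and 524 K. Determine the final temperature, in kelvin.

T₂ ≈ 221 K

Adiabatic: T₂/T₁ = (P₂/P₁)^((γ−1)/γ).
For a diatomic ideal gas γ = 7/5, so (γ−1)/γ = 2/7.
T₂ = 524 × (7.55/154)^(2/7) = 221.4 K.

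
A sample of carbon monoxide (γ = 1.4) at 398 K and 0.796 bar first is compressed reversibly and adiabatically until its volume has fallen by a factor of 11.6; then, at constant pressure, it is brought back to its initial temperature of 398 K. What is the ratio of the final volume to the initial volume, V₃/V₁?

V₃/V₁ ≈ 0.0323

Adiabatic step: V₂/V₁ = 0.08621; T₂ = T₁·11.6^(0.4) = 1061 K.
Isobaric step: V₃/V₂ = T₃/T₂ = 398/1061.
V₃/V₁ = (V₂/V₁)(V₃/V₂) = 0.08621 × (398/1061) = 0.03234.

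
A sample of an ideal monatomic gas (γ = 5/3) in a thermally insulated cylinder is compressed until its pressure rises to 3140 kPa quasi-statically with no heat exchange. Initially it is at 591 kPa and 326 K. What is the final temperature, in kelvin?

T₂ ≈ 636 K

Along an adiabat T P^((1−γ)/γ) is constant, so T₂ = T₁ (P₂/P₁)^((γ−1)/γ).
T₂ = 326 × (3140/591)^(2/5) = 635.8 K.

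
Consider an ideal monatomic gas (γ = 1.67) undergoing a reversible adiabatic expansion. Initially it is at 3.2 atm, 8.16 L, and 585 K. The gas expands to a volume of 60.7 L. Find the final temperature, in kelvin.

T₂ ≈ 152 K

Adiabatic: T₁V₁^(γ−1) = T₂V₂^(γ−1) ⇒ T₂ = T₁ (V₁/V₂)^(γ−1).
T₂ = 585 × (8.16/60.7)^(0.67) = 152.5 K.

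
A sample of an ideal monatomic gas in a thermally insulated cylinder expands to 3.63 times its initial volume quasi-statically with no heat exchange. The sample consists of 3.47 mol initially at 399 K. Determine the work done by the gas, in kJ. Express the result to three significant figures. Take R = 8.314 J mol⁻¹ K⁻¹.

Adiabatic: T₁V₁^(γ−1) = T₂V₂^(γ−1) ⇒ T₂ = T₁ (V₁/V₂)^(γ−1).
γ = 5/3 for a monatomic ideal gas, so γ−1 = 2/3.
T₂ = 399 × (1/3.63)^(2/3) = 168.9 K.
Q = 0, so ΔU = W_on_gas = nCᵥΔT with Cᵥ = R/(γ−1) = 12.47 J/(mol·K).
ΔU = 3.47 × 12.47 × (168.9 − 399) = -9956 J.
Work done by the gas = −ΔU = 9956 J.

W ≈ 9.96 kJ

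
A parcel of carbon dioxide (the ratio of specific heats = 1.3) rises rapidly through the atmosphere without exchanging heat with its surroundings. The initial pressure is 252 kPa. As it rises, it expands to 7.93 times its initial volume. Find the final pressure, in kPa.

Adiabatic: P₁V₁^γ = P₂V₂^γ ⇒ P₂ = P₁ (V₁/V₂)^γ.
P₂ = 252 × (1/7.93)^(1.3) = 17.07 kPa.

P₂ ≈ 17.1 kPa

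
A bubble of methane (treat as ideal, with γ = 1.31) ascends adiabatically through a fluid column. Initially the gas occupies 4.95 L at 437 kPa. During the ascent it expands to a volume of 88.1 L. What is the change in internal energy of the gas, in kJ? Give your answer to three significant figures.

ΔU ≈ -4.12 kJ

P₂ = P₁(V₁/V₂)^γ = 437×(4.95/88.1)^(1.31) = 10.06 kPa.
For a reversible adiabat, W_by_gas = (P₁V₁ − P₂V₂)/(γ−1).
W_by = (437000×0.00495 − 10060×0.0881) / (0.31) = 4120 J.
Q = 0 ⇒ ΔU = −W_by = -4120 J.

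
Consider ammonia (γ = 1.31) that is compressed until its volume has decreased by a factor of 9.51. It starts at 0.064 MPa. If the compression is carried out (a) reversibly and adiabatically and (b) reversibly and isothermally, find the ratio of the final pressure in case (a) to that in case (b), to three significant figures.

P_adiabatic / P_isothermal ≈ 2.01

Isothermal: P_b = P₁(V₁/V₂) = 0.064×9.51.
Adiabatic: P_a = P₁(V₁/V₂)^γ = 0.064×9.51^(1.31).
P_a/P_b = (V₁/V₂)^(γ−1) = 9.51^(0.31) = 2.01.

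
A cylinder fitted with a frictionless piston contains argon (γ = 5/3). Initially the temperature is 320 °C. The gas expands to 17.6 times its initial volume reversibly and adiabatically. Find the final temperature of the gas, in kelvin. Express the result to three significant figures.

T₂ ≈ 87.7 K

Adiabatic: T₁V₁^(γ−1) = T₂V₂^(γ−1) ⇒ T₂ = T₁ (V₁/V₂)^(γ−1).
T₁ = 320 °C = 593.1 K.
T₂ = 593.1 × (1/17.6)^(2/3) = 87.66 K.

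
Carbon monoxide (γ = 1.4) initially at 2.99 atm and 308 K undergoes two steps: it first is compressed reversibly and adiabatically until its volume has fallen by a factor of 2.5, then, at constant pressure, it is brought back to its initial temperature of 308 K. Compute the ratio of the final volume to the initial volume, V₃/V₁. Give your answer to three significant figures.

V₃/V₁ ≈ 0.277

Adiabatic step: V₂/V₁ = 0.4; T₂ = T₁·2.5^(0.4) = 444.4 K.
Isobaric step: V₃/V₂ = T₃/T₂ = 308/444.4.
V₃/V₁ = (V₂/V₁)(V₃/V₂) = 0.4 × (308/444.4) = 0.2773.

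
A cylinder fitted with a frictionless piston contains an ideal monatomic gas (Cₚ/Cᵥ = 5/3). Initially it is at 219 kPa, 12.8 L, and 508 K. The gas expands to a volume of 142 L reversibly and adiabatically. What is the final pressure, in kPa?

Since PV^γ is constant along a reversible adiabat, P₂ = P₁ (V₁/V₂)^γ.
P₂ = 219 × (12.8/142)^(5/3) = 3.969 kPa.

P₂ ≈ 3.97 kPa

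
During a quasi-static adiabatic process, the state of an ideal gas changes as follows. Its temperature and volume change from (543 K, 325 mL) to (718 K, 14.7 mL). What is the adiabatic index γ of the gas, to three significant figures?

TV^(γ−1) = const ⇒ γ − 1 = ln(T₂/T₁) / ln(V₁/V₂).
γ = 1 + ln(718/543) / ln(325/14.7) = 1.09.

γ ≈ 1.09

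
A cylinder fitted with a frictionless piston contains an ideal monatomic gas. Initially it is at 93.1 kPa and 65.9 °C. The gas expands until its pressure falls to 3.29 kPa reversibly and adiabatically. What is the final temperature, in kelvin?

T₂ ≈ 89.0 K

Adiabatic: T₂/T₁ = (P₂/P₁)^((γ−1)/γ).
For a monatomic ideal gas γ = 5/3, so (γ−1)/γ = 2/5.
T₁ = 65.9 °C = 339 K.
T₂ = 339 × (3.29/93.1)^(2/5) = 89.04 K.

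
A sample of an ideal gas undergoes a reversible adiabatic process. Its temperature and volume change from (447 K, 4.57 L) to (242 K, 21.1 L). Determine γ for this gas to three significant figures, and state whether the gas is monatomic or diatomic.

γ ≈ 1.40; diatomic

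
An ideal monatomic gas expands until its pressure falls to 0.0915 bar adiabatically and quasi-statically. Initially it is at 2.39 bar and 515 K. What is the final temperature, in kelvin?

Along an adiabat T P^((1−γ)/γ) is constant, so T₂ = T₁ (P₂/P₁)^((γ−1)/γ).
For a monatomic ideal gas γ = 5/3, so (γ−1)/γ = 2/5.
T₂ = 515 × (0.0915/2.39)^(2/5) = 139.6 K.

T₂ ≈ 140 K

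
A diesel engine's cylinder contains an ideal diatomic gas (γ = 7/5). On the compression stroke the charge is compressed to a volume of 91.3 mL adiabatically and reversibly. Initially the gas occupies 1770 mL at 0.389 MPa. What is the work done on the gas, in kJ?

W ≈ 3.91 kJ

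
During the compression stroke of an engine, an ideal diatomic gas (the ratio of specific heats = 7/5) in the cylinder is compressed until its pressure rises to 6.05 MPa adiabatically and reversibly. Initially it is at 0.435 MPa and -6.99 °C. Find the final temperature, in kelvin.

Adiabatic: T₂/T₁ = (P₂/P₁)^((γ−1)/γ).
T₁ = -6.99 °C = 266.2 K.
T₂ = 266.2 × (6.05/0.435)^(2/7) = 564.7 K.

T₂ ≈ 565 K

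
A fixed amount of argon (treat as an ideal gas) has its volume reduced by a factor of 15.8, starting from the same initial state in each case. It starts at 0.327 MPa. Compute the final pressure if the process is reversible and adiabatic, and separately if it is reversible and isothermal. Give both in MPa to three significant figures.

adiabatic: 32.5 MPa; isothermal: 5.17 MPa

For a monatomic ideal gas γ = 5/3.
Isothermal: P₂ = P₁(V₁/V₂) = 0.327×15.8 = 5.167 MPa.
Adiabatic: P₂ = P₁(V₁/V₂)^γ = 0.327×15.8^(5/3) = 32.53 MPa.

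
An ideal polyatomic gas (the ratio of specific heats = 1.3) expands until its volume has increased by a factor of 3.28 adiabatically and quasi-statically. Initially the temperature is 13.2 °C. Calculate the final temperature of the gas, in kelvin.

T₂ ≈ 201 K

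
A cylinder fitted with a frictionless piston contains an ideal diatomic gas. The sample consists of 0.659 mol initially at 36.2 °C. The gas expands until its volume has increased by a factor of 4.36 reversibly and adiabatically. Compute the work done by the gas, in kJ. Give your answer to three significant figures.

W ≈ 1.89 kJ

Adiabatic: T₁V₁^(γ−1) = T₂V₂^(γ−1) ⇒ T₂ = T₁ (V₁/V₂)^(γ−1).
γ = 7/5 for a diatomic ideal gas, so γ−1 = 2/5.
T₁ = 36.2 °C = 309.3 K.
T₂ = 309.3 × (1/4.36)^(2/5) = 171.7 K.
Q = 0, so ΔU = W_on_gas = nCᵥΔT with Cᵥ = R/(γ−1) = 20.79 J/(mol·K).
ΔU = 0.659 × 20.79 × (171.7 − 309.3) = -1886 J.
Work done by the gas = −ΔU = 1886 J.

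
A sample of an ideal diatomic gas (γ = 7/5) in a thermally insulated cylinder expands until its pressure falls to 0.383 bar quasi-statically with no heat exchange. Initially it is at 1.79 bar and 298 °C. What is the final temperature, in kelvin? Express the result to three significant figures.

Along an adiabat T P^((1−γ)/γ) is constant, so T₂ = T₁ (P₂/P₁)^((γ−1)/γ).
T₁ = 298 °C = 571.1 K.
T₂ = 571.1 × (0.383/1.79)^(2/7) = 367.6 K.

T₂ ≈ 368 K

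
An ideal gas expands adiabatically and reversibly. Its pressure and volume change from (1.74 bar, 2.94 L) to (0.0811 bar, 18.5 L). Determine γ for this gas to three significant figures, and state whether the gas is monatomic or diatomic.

γ ≈ 1.67; monatomic

PV^γ = const ⇒ γ = ln(P₂/P₁) / ln(V₁/V₂).
γ = ln(0.0811/1.74) / ln(2.94/18.5) = 1.667.
γ ≈ 1.67 is close to 5/3, so the gas is monatomic.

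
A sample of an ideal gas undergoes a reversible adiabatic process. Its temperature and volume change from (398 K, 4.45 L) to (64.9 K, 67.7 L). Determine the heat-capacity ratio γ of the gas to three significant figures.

γ ≈ 1.67

TV^(γ−1) = const ⇒ γ − 1 = ln(T₂/T₁) / ln(V₁/V₂).
γ = 1 + ln(64.9/398) / ln(4.45/67.7) = 1.666.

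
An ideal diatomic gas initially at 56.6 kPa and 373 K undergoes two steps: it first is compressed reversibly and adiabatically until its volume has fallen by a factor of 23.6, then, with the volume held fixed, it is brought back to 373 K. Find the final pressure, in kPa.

P₃ ≈ 1340 kPa

For a diatomic ideal gas γ = 7/5.
Adiabatic step (PV^γ = const): P₂ = 56.6×23.6^(7/5) = 4730 kPa; T₂ = 373×23.6^(2/5) = 1321 K.
Isochoric: P₃ = P₂(T₃/T₂) = 4730 × (373/1321) = 1336 kPa.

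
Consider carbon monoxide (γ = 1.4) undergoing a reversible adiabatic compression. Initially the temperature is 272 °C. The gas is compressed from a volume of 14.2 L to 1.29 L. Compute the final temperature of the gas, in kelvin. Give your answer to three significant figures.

T₂ ≈ 1420 K

For a reversible adiabat TV^(γ−1) is constant, so T₂ = T₁ (V₁/V₂)^(γ−1).
T₁ = 272 °C = 545.1 K.
T₂ = 545.1 × (14.2/1.29)^(0.4) = 1423 K.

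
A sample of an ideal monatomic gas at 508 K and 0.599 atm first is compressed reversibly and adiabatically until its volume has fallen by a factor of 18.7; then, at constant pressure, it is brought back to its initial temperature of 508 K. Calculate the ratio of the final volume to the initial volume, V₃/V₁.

For a monatomic ideal gas γ = 5/3.
Adiabatic step: V₂/V₁ = 0.05348; T₂ = T₁·18.7^(2/3) = 3579 K.
Isobaric step: V₃/V₂ = T₃/T₂ = 508/3579.
V₃/V₁ = (V₂/V₁)(V₃/V₂) = 0.05348 × (508/3579) = 0.00759.

V₃/V₁ ≈ 0.00759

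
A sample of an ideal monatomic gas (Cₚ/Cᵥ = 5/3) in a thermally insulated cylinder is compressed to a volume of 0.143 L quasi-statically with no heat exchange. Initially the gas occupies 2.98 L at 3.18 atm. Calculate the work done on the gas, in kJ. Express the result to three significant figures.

W ≈ 9.47 kJ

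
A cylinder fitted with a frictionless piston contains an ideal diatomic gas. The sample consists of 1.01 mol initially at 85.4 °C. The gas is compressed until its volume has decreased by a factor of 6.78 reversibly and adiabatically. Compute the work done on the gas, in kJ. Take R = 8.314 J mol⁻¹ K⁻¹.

Adiabatic: T₁V₁^(γ−1) = T₂V₂^(γ−1) ⇒ T₂ = T₁ (V₁/V₂)^(γ−1).
γ = 7/5 for a diatomic ideal gas, so γ−1 = 2/5.
T₁ = 85.4 °C = 358.5 K.
T₂ = 358.5 × 6.78^(2/5) = 771 K.
Q = 0, so ΔU = W_on_gas = nCᵥΔT with Cᵥ = R/(γ−1) = 20.79 J/(mol·K).
ΔU = 1.01 × 20.79 × (771 − 358.5) = 8658 J.

W ≈ 8.66 kJ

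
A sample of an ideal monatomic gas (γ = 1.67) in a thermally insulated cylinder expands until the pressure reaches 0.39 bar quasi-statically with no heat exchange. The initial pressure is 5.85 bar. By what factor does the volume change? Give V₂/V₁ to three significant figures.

V₂/V₁ ≈ 5.06

From PV^γ = const, V₂/V₁ = (P₁/P₂)^(1/γ).
V₂/V₁ = (5.85/0.39)^(0.599) = 5.061.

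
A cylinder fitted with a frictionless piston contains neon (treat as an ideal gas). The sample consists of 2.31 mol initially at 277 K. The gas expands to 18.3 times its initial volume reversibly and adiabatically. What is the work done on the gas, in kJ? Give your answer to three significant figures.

Adiabatic: T₁V₁^(γ−1) = T₂V₂^(γ−1) ⇒ T₂ = T₁ (V₁/V₂)^(γ−1).
γ = 5/3 for a monatomic ideal gas, so γ−1 = 2/3.
T₂ = 277 × (1/18.3)^(2/3) = 39.89 K.
Q = 0, so ΔU = W_on_gas = nCᵥΔT with Cᵥ = R/(γ−1) = 12.47 J/(mol·K).
ΔU = 2.31 × 12.47 × (39.89 − 277) = -6831 J.

W ≈ -6.83 kJ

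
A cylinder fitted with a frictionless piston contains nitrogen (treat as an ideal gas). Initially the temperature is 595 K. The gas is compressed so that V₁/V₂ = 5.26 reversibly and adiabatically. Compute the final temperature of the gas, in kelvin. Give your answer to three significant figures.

For a reversible adiabat TV^(γ−1) is constant, so T₂ = T₁ (V₁/V₂)^(γ−1).
For a diatomic ideal gas γ = 7/5, so γ−1 = 2/5.
T₂ = 595 × 5.26^(2/5) = 1156 K.

T₂ ≈ 1160 K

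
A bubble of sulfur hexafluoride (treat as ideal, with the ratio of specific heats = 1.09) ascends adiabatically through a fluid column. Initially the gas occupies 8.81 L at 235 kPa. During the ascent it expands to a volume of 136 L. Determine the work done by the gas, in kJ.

P₂ = P₁(V₁/V₂)^γ = 235×(8.81/136)^(1.09) = 11.9 kPa.
For a reversible adiabat, W_by_gas = (P₁V₁ − P₂V₂)/(γ−1).
W_by = (235000×0.00881 − 11900×0.136) / (0.09) = 5022 J.

W ≈ 5.02 kJ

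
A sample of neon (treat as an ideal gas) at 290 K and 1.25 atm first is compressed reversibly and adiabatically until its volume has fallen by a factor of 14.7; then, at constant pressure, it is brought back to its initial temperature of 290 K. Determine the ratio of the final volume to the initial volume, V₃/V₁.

For a monatomic ideal gas γ = 5/3.
Adiabatic step: V₂/V₁ = 0.06803; T₂ = T₁·14.7^(2/3) = 1740 K.
Isobaric step: V₃/V₂ = T₃/T₂ = 290/1740.
V₃/V₁ = (V₂/V₁)(V₃/V₂) = 0.06803 × (290/1740) = 0.01134.

V₃/V₁ ≈ 0.0113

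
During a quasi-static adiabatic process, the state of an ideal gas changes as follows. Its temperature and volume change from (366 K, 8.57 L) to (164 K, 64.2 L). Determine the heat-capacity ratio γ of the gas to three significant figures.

TV^(γ−1) = const ⇒ γ − 1 = ln(T₂/T₁) / ln(V₁/V₂).
γ = 1 + ln(164/366) / ln(8.57/64.2) = 1.399.

γ ≈ 1.40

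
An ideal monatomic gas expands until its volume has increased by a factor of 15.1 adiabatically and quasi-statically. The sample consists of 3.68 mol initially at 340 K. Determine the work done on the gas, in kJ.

Adiabatic: T₁V₁^(γ−1) = T₂V₂^(γ−1) ⇒ T₂ = T₁ (V₁/V₂)^(γ−1).
γ = 5/3 for a monatomic ideal gas, so γ−1 = 2/3.
T₂ = 340 × (1/15.1)^(2/3) = 55.65 K.
Q = 0, so ΔU = W_on_gas = nCᵥΔT with Cᵥ = R/(γ−1) = 12.47 J/(mol·K).
ΔU = 3.68 × 12.47 × (55.65 − 340) = -13050 J.

W ≈ -13.0 kJ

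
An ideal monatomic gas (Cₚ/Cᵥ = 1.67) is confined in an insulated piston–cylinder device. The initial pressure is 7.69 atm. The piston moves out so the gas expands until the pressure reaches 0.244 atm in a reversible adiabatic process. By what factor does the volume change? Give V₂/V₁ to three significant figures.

From PV^γ = const, V₂/V₁ = (P₁/P₂)^(1/γ).
V₂/V₁ = (7.69/0.244)^(0.599) = 7.895.

V₂/V₁ ≈ 7.89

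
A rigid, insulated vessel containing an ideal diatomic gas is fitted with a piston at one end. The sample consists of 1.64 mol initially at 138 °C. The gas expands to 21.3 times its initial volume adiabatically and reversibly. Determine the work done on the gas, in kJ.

W ≈ -9.89 kJ

Adiabatic: T₁V₁^(γ−1) = T₂V₂^(γ−1) ⇒ T₂ = T₁ (V₁/V₂)^(γ−1).
γ = 7/5 for a diatomic ideal gas, so γ−1 = 2/5.
T₁ = 138 °C = 411.1 K.
T₂ = 411.1 × (1/21.3)^(2/5) = 121 K.
Q = 0, so ΔU = W_on_gas = nCᵥΔT with Cᵥ = R/(γ−1) = 20.79 J/(mol·K).
ΔU = 1.64 × 20.79 × (121 − 411.1) = -9892 J.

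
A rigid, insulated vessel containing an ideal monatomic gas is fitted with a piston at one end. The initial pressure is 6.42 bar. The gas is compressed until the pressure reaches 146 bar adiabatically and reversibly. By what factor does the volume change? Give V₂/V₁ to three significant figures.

From PV^γ = const, V₂/V₁ = (P₁/P₂)^(1/γ).
For a monatomic ideal gas γ = 5/3.
V₂/V₁ = (6.42/146)^(3/5) = 0.1534.

V₂/V₁ ≈ 0.153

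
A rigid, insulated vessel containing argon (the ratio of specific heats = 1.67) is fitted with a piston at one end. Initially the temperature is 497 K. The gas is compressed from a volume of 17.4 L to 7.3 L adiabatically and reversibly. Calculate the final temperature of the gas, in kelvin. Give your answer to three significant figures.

For a reversible adiabat TV^(γ−1) is constant, so T₂ = T₁ (V₁/V₂)^(γ−1).
T₂ = 497 × (17.4/7.3)^(0.67) = 889.4 K.

T₂ ≈ 889 K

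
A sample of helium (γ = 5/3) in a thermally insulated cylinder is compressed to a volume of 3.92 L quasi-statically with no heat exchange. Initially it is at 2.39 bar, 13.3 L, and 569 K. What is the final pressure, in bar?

Since PV^γ is constant along a reversible adiabat, P₂ = P₁ (V₁/V₂)^γ.
P₂ = 2.39 × (13.3/3.92)^(5/3) = 18.31 bar.

P₂ ≈ 18.3 bar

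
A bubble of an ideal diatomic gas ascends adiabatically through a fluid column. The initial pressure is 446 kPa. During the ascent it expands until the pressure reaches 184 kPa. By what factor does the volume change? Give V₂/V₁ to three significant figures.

V₂/V₁ ≈ 1.88

From PV^γ = const, V₂/V₁ = (P₁/P₂)^(1/γ).
For a diatomic ideal gas γ = 7/5.
V₂/V₁ = (446/184)^(5/7) = 1.882.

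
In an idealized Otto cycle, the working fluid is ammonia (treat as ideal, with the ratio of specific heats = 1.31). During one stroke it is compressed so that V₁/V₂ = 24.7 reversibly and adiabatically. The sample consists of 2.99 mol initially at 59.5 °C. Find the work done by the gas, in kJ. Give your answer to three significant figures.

For a reversible adiabat TV^(γ−1) is constant, so T₂ = T₁ (V₁/V₂)^(γ−1).
T₁ = 59.5 °C = 332.6 K.
T₂ = 332.6 × 24.7^(0.31) = 898.9 K.
Q = 0, so ΔU = W_on_gas = nCᵥΔT with Cᵥ = R/(γ−1) = 26.82 J/(mol·K).
ΔU = 2.99 × 26.82 × (898.9 − 332.6) = 45410 J.
Work done by the gas = −ΔU = -45410 J.

W ≈ -45.4 kJ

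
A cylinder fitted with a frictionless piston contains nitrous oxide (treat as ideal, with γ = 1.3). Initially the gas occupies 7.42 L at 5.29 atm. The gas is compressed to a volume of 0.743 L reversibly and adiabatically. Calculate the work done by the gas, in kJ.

W ≈ -13.2 kJ

P₂ = P₁(V₁/V₂)^γ = 5.29×(7.42/0.743)^(1.3) = 105.4 atm.
For a reversible adiabat, W_by_gas = (P₁V₁ − P₂V₂)/(γ−1).
W_by = (536000×0.00742 − 1.068×10^7×0.000743) / (0.3) = -13180 J.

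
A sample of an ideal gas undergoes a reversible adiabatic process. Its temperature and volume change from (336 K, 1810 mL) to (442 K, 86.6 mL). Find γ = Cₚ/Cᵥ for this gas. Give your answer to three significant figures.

γ ≈ 1.09

TV^(γ−1) = const ⇒ γ − 1 = ln(T₂/T₁) / ln(V₁/V₂).
γ = 1 + ln(442/336) / ln(1810/86.6) = 1.09.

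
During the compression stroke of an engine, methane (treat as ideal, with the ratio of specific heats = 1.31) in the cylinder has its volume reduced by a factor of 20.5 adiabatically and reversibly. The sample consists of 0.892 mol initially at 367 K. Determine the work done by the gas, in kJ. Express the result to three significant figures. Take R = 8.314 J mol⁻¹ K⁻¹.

For a reversible adiabat TV^(γ−1) is constant, so T₂ = T₁ (V₁/V₂)^(γ−1).
T₂ = 367 × 20.5^(0.31) = 936.1 K.
Q = 0, so ΔU = W_on_gas = nCᵥΔT with Cᵥ = R/(γ−1) = 26.82 J/(mol·K).
ΔU = 0.892 × 26.82 × (936.1 − 367) = 13610 J.
Work done by the gas = −ΔU = -13610 J.

W ≈ -13.6 kJ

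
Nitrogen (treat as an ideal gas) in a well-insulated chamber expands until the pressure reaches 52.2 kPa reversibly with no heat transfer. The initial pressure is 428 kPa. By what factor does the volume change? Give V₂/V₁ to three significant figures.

From PV^γ = const, V₂/V₁ = (P₁/P₂)^(1/γ).
For a diatomic ideal gas γ = 7/5.
V₂/V₁ = (428/52.2)^(5/7) = 4.495.

V₂/V₁ ≈ 4.49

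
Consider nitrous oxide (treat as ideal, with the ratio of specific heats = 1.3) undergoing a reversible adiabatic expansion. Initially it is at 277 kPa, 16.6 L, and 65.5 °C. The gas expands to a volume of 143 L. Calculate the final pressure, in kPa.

Adiabatic: P₁V₁^γ = P₂V₂^γ ⇒ P₂ = P₁ (V₁/V₂)^γ.
P₂ = 277 × (16.6/143)^(1.3) = 16.85 kPa.

P₂ ≈ 16.9 kPa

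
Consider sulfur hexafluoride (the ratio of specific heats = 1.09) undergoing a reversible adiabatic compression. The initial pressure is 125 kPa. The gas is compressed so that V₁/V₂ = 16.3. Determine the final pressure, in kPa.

P₂ ≈ 2620 kPa

Adiabatic: P₁V₁^γ = P₂V₂^γ ⇒ P₂ = P₁ (V₁/V₂)^γ.
P₂ = 125 × 16.3^(1.09) = 2619 kPa.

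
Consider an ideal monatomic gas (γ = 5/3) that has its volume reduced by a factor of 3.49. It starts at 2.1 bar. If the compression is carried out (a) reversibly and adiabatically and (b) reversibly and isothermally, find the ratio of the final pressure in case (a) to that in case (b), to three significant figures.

Isothermal: P_b = P₁(V₁/V₂) = 2.1×3.49.
Adiabatic: P_a = P₁(V₁/V₂)^γ = 2.1×3.49^(5/3).
P_a/P_b = (V₁/V₂)^(γ−1) = 3.49^(2/3) = 2.301.

P_adiabatic / P_isothermal ≈ 2.30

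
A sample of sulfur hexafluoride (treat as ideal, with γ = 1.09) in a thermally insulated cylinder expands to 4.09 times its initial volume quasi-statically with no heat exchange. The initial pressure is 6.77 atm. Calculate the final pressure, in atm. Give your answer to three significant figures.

Adiabatic: P₁V₁^γ = P₂V₂^γ ⇒ P₂ = P₁ (V₁/V₂)^γ.
P₂ = 6.77 × (1/4.09)^(1.09) = 1.458 atm.

P₂ ≈ 1.46 atm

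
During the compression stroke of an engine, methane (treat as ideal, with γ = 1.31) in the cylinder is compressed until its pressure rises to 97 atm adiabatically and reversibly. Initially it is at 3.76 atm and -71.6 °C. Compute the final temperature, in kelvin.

T₂ ≈ 435 K

Along an adiabat T P^((1−γ)/γ) is constant, so T₂ = T₁ (P₂/P₁)^((γ−1)/γ).
T₁ = -71.6 °C = 201.5 K.
T₂ = 201.5 × (97/3.76)^(0.237) = 434.9 K.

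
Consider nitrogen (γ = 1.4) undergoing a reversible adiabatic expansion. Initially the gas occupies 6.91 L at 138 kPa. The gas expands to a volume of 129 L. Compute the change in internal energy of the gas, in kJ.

P₂ = P₁(V₁/V₂)^γ = 138×(6.91/129)^(1.4) = 2.293 kPa.
For a reversible adiabat, W_by_gas = (P₁V₁ − P₂V₂)/(γ−1).
W_by = (138000×0.00691 − 2293×0.129) / (0.4) = 1645 J.
Q = 0 ⇒ ΔU = −W_by = -1645 J.

ΔU ≈ -1.64 kJ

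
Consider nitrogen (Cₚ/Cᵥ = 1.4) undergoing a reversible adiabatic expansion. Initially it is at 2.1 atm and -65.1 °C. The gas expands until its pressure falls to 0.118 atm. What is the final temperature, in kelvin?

Along an adiabat T P^((1−γ)/γ) is constant, so T₂ = T₁ (P₂/P₁)^((γ−1)/γ).
T₁ = -65.1 °C = 208 K.
T₂ = 208 × (0.118/2.1)^(0.286) = 91.4 K.

T₂ ≈ 91.4 K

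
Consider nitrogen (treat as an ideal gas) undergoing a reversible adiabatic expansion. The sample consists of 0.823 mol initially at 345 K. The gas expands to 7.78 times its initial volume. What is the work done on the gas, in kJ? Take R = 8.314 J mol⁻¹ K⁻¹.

W ≈ -3.30 kJ

Adiabatic: T₁V₁^(γ−1) = T₂V₂^(γ−1) ⇒ T₂ = T₁ (V₁/V₂)^(γ−1).
γ = 7/5 for a diatomic ideal gas, so γ−1 = 2/5.
T₂ = 345 × (1/7.78)^(2/5) = 151.9 K.
Q = 0, so ΔU = W_on_gas = nCᵥΔT with Cᵥ = R/(γ−1) = 20.79 J/(mol·K).
ΔU = 0.823 × 20.79 × (151.9 − 345) = -3304 J.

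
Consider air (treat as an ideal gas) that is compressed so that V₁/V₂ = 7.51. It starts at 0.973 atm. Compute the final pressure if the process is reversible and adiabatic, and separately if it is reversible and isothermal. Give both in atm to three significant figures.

adiabatic: 16.4 atm; isothermal: 7.31 atm

For a diatomic ideal gas γ = 7/5.
Isothermal: P₂ = P₁(V₁/V₂) = 0.973×7.51 = 7.307 atm.
Adiabatic: P₂ = P₁(V₁/V₂)^γ = 0.973×7.51^(7/5) = 16.37 atm.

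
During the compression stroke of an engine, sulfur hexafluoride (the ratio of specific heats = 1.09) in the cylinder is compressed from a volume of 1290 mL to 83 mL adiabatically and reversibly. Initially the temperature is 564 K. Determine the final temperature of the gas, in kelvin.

For a reversible adiabat TV^(γ−1) is constant, so T₂ = T₁ (V₁/V₂)^(γ−1).
T₂ = 564 × (1290/83)^(0.09) = 722 K.

T₂ ≈ 722 K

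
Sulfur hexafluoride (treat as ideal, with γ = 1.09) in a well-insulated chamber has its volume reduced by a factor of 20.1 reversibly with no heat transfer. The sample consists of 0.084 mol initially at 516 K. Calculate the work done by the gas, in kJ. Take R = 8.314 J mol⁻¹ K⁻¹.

For a reversible adiabat TV^(γ−1) is constant, so T₂ = T₁ (V₁/V₂)^(γ−1).
T₂ = 516 × 20.1^(0.09) = 676 K.
Q = 0, so ΔU = W_on_gas = nCᵥΔT with Cᵥ = R/(γ−1) = 92.38 J/(mol·K).
ΔU = 0.084 × 92.38 × (676 − 516) = 1241 J.
Work done by the gas = −ΔU = -1241 J.

W ≈ -1.24 kJ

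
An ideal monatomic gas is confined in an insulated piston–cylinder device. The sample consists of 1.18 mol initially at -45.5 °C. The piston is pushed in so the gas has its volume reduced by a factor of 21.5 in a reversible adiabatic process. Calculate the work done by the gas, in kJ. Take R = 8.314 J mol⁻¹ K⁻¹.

For a reversible adiabat TV^(γ−1) is constant, so T₂ = T₁ (V₁/V₂)^(γ−1).
γ = 5/3 for a monatomic ideal gas, so γ−1 = 2/3.
T₁ = -45.5 °C = 227.6 K.
T₂ = 227.6 × 21.5^(2/3) = 1760 K.
Q = 0, so ΔU = W_on_gas = nCᵥΔT with Cᵥ = R/(γ−1) = 12.47 J/(mol·K).
ΔU = 1.18 × 12.47 × (1760 − 227.6) = 22550 J.
Work done by the gas = −ΔU = -22550 J.

W ≈ -22.6 kJ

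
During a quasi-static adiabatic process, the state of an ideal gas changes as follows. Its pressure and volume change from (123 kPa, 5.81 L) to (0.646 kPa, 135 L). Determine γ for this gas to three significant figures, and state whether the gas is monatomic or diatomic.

γ ≈ 1.67; monatomic

PV^γ = const ⇒ γ = ln(P₂/P₁) / ln(V₁/V₂).
γ = ln(0.646/123) / ln(5.81/135) = 1.669.
γ ≈ 1.67 is close to 5/3, so the gas is monatomic.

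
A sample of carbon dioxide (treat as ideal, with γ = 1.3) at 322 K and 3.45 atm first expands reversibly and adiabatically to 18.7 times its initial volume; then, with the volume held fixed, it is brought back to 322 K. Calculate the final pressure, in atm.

P₃ ≈ 0.184 atm

Adiabatic step (PV^γ = const): P₂ = 3.45×(1/18.7)^(1.3) = 0.07663 atm; T₂ = 322×(1/18.7)^(0.3) = 133.8 K.
Isochoric: P₃ = P₂(T₃/T₂) = 0.07663 × (322/133.8) = 0.1845 atm.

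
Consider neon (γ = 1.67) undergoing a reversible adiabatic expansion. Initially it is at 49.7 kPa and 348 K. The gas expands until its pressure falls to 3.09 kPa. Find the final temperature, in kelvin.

Adiabatic: T₂/T₁ = (P₂/P₁)^((γ−1)/γ).
T₂ = 348 × (3.09/49.7)^(0.401) = 114.2 K.

T₂ ≈ 114 K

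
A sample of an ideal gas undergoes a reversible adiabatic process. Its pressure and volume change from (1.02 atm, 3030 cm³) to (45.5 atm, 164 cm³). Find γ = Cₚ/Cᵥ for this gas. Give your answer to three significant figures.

γ ≈ 1.30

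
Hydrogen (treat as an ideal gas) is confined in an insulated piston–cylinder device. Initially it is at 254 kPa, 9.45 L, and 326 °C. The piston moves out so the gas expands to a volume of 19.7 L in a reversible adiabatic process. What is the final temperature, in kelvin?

For a reversible adiabat TV^(γ−1) is constant, so T₂ = T₁ (V₁/V₂)^(γ−1).
γ = 7/5 for a diatomic ideal gas.
T₁ = 326 °C = 599.1 K.
T₂ = 599.1 × (9.45/19.7)^(2/5) = 446.6 K.

T₂ ≈ 447 K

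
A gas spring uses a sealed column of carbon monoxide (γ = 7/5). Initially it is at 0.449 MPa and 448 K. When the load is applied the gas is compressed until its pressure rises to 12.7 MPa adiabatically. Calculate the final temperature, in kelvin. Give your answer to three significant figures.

T₂ ≈ 1160 K

Adiabatic: T₂/T₁ = (P₂/P₁)^((γ−1)/γ).
T₂ = 448 × (12.7/0.449)^(2/7) = 1164 K.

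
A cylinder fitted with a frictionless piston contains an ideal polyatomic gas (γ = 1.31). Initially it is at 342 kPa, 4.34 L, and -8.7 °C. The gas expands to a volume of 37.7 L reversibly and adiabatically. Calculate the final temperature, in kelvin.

For a reversible adiabat TV^(γ−1) is constant, so T₂ = T₁ (V₁/V₂)^(γ−1).
T₁ = -8.7 °C = 264.4 K.
T₂ = 264.4 × (4.34/37.7)^(0.31) = 135.3 K.

T₂ ≈ 135 K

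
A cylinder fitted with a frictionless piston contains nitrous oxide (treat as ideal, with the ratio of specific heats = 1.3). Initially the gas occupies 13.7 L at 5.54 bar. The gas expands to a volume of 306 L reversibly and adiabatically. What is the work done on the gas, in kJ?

P₂ = P₁(V₁/V₂)^γ = 5.54×(13.7/306)^(1.3) = 0.09768 bar.
For a reversible adiabat, W_by_gas = (P₁V₁ − P₂V₂)/(γ−1).
W_by = (554000×0.0137 − 9768×0.306) / (0.3) = 15340 J.
W_on_gas = −W_by = -15340 J.

W ≈ -15.3 kJ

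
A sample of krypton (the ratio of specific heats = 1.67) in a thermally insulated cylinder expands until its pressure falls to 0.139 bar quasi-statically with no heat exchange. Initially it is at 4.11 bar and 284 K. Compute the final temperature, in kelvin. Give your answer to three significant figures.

Adiabatic: T₂/T₁ = (P₂/P₁)^((γ−1)/γ).
T₂ = 284 × (0.139/4.11)^(0.401) = 72.98 K.

T₂ ≈ 73.0 K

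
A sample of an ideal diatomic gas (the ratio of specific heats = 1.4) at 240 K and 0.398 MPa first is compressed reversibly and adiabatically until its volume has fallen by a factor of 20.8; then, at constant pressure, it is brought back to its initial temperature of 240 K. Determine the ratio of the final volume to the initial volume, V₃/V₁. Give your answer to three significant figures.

V₃/V₁ ≈ 0.0143

Adiabatic step: V₂/V₁ = 0.04808; T₂ = T₁·20.8^(0.4) = 808 K.
Isobaric step: V₃/V₂ = T₃/T₂ = 240/808.
V₃/V₁ = (V₂/V₁)(V₃/V₂) = 0.04808 × (240/808) = 0.01428.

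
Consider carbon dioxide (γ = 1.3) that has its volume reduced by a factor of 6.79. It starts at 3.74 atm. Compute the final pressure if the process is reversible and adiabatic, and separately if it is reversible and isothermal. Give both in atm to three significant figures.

Isothermal: P₂ = P₁(V₁/V₂) = 3.74×6.79 = 25.39 atm.
Adiabatic: P₂ = P₁(V₁/V₂)^γ = 3.74×6.79^(1.3) = 45.11 atm.

adiabatic: 45.1 atm; isothermal: 25.4 atm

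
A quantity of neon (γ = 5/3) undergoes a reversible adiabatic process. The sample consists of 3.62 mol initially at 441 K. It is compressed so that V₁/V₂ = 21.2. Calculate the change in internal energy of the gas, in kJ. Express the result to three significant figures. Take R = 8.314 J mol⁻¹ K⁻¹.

Adiabatic: T₁V₁^(γ−1) = T₂V₂^(γ−1) ⇒ T₂ = T₁ (V₁/V₂)^(γ−1).
T₂ = 441 × 21.2^(2/3) = 3378 K.
Q = 0, so ΔU = W_on_gas = nCᵥΔT with Cᵥ = R/(γ−1) = 12.47 J/(mol·K).
ΔU = 3.62 × 12.47 × (3378 − 441) = 132600 J.

ΔU ≈ 133 kJ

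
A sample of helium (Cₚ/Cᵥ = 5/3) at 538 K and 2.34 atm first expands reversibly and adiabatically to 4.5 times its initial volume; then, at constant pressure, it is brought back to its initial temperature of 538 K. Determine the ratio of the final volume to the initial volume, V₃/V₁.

Adiabatic step: V₂/V₁ = 4.5; T₂ = T₁·(1/4.5)^(2/3) = 197.4 K.
Isobaric step: V₃/V₂ = T₃/T₂ = 538/197.4.
V₃/V₁ = (V₂/V₁)(V₃/V₂) = 4.5 × (538/197.4) = 12.27.

V₃/V₁ ≈ 12.3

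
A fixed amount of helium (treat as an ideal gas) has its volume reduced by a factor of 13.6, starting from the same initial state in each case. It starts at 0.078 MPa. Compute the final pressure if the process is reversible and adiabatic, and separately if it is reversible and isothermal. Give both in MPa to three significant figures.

adiabatic: 6.04 MPa; isothermal: 1.06 MPa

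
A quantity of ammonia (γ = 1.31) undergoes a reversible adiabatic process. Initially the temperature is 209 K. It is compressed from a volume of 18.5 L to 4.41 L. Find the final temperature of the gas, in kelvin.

Adiabatic: T₁V₁^(γ−1) = T₂V₂^(γ−1) ⇒ T₂ = T₁ (V₁/V₂)^(γ−1).
T₂ = 209 × (18.5/4.41)^(0.31) = 326 K.

T₂ ≈ 326 K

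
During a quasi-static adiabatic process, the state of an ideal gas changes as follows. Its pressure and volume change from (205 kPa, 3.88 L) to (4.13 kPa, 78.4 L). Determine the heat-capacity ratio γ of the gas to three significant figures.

γ ≈ 1.30

PV^γ = const ⇒ γ = ln(P₂/P₁) / ln(V₁/V₂).
γ = ln(4.13/205) / ln(3.88/78.4) = 1.299.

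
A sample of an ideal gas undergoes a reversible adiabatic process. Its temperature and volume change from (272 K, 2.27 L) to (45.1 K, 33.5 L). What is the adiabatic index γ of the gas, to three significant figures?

TV^(γ−1) = const ⇒ γ − 1 = ln(T₂/T₁) / ln(V₁/V₂).
γ = 1 + ln(45.1/272) / ln(2.27/33.5) = 1.668.

γ ≈ 1.67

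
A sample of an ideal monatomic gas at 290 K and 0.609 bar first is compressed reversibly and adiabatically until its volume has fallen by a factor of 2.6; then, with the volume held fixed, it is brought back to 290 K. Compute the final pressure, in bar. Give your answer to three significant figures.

P₃ ≈ 1.58 bar

For a monatomic ideal gas γ = 5/3.
Adiabatic step (PV^γ = const): P₂ = 0.609×2.6^(5/3) = 2.994 bar; T₂ = 290×2.6^(2/3) = 548.3 K.
Isochoric: P₃ = P₂(T₃/T₂) = 2.994 × (290/548.3) = 1.583 bar.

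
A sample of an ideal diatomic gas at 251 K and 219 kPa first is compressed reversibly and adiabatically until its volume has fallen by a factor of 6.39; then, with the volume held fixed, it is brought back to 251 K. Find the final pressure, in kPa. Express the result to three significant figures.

P₃ ≈ 1400 kPa

For a diatomic ideal gas γ = 7/5.
Adiabatic step (PV^γ = const): P₂ = 219×6.39^(7/5) = 2939 kPa; T₂ = 251×6.39^(2/5) = 527.1 K.
Isochoric: P₃ = P₂(T₃/T₂) = 2939 × (251/527.1) = 1399 kPa.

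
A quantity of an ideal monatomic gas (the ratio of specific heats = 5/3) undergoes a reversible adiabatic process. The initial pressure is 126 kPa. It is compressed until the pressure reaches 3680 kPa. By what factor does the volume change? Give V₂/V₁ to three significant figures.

From PV^γ = const, V₂/V₁ = (P₁/P₂)^(1/γ).
V₂/V₁ = (126/3680)^(3/5) = 0.132.

V₂/V₁ ≈ 0.132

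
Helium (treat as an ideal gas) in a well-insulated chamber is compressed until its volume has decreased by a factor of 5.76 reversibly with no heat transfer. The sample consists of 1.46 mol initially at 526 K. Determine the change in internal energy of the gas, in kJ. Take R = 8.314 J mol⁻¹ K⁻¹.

ΔU ≈ 21.2 kJ

For a reversible adiabat TV^(γ−1) is constant, so T₂ = T₁ (V₁/V₂)^(γ−1).
γ = 5/3 for a monatomic ideal gas, so γ−1 = 2/3.
T₂ = 526 × 5.76^(2/3) = 1690 K.
Q = 0, so ΔU = W_on_gas = nCᵥΔT with Cᵥ = R/(γ−1) = 12.47 J/(mol·K).
ΔU = 1.46 × 12.47 × (1690 − 526) = 21200 J.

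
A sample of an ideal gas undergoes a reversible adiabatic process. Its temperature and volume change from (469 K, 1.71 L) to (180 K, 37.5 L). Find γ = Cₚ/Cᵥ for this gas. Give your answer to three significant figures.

TV^(γ−1) = const ⇒ γ − 1 = ln(T₂/T₁) / ln(V₁/V₂).
γ = 1 + ln(180/469) / ln(1.71/37.5) = 1.31.

γ ≈ 1.31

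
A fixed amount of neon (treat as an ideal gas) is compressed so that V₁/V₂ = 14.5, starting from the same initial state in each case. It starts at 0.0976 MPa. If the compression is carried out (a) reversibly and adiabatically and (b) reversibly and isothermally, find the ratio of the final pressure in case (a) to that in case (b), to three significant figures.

For a monatomic ideal gas γ = 5/3.
Isothermal: P_b = P₁(V₁/V₂) = 0.0976×14.5.
Adiabatic: P_a = P₁(V₁/V₂)^γ = 0.0976×14.5^(5/3).
P_a/P_b = (V₁/V₂)^(γ−1) = 14.5^(2/3) = 5.946.

P_adiabatic / P_isothermal ≈ 5.95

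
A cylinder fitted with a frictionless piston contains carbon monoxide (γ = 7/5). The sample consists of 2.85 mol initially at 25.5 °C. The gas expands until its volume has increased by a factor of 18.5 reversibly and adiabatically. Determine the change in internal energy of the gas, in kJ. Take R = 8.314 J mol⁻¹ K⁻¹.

For a reversible adiabat TV^(γ−1) is constant, so T₂ = T₁ (V₁/V₂)^(γ−1).
T₁ = 25.5 °C = 298.6 K.
T₂ = 298.6 × (1/18.5)^(2/5) = 92.96 K.
Q = 0, so ΔU = W_on_gas = nCᵥΔT with Cᵥ = R/(γ−1) = 20.79 J/(mol·K).
ΔU = 2.85 × 20.79 × (92.96 − 298.6) = -12180 J.

ΔU ≈ -12.2 kJ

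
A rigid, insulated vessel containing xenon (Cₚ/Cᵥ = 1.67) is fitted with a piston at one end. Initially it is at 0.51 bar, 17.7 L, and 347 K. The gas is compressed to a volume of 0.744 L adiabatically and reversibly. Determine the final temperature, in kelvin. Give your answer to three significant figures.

For a reversible adiabat TV^(γ−1) is constant, so T₂ = T₁ (V₁/V₂)^(γ−1).
T₂ = 347 × (17.7/0.744)^(0.67) = 2901 K.

T₂ ≈ 2900 K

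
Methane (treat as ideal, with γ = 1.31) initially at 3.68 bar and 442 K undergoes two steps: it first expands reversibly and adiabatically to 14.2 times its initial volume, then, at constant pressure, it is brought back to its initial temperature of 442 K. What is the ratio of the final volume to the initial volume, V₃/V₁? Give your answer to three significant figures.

V₃/V₁ ≈ 32.3

Adiabatic step: V₂/V₁ = 14.2; T₂ = T₁·(1/14.2)^(0.31) = 194.2 K.
Isobaric step: V₃/V₂ = T₃/T₂ = 442/194.2.
V₃/V₁ = (V₂/V₁)(V₃/V₂) = 14.2 × (442/194.2) = 32.32.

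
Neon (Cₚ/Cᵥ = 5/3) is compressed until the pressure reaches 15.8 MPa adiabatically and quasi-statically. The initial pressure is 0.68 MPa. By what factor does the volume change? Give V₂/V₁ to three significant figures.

From PV^γ = const, V₂/V₁ = (P₁/P₂)^(1/γ).
V₂/V₁ = (0.68/15.8)^(3/5) = 0.1515.

V₂/V₁ ≈ 0.151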